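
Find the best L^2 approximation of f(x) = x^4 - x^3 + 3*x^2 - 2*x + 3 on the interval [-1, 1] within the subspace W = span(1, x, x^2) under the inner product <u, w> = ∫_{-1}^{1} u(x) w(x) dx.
g(x) = 27*x^2/7 - 13*x/5 + 102/35

The best approximation g ∈ W is the orthogonal projection of f onto W. Writing g = a_0 + a_1 x + a_2 x^2, the coefficients solve the normal equations G · a = b where
  G_{ij} = <φ_i, φ_j> and b_i = <f, φ_i>, with φ_0 = 1, φ_1 = x, φ_2 = x^2.
G =
  [2, 0, 2/3]
  [0, 2/3, 0]
  [2/3, 0, 2/5],
b = (42/5, -26/15, 122/35).
Solving gives a_0 = 102/35, a_1 = -13/5, a_2 = 27/7, so
  g(x) = 27*x^2/7 - 13*x/5 + 102/35.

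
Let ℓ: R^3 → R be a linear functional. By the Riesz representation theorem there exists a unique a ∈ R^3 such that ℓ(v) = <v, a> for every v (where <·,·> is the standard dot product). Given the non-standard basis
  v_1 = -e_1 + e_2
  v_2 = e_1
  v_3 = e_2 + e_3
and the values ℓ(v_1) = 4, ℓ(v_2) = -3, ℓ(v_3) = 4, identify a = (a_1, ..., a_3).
a = (-3, 1, 3)

Write a = (a_1, ..., a_3) in the standard basis. For each basis vector v_i, ℓ(v_i) = <v_i, a> is a linear equation in the a_j's. Collect the n equations into a matrix system V a = ℓ, where row i of V is v_i (expressed in the standard basis). Since V is invertible (lower-triangular with 1s on the diagonal, up to permutation), solve by back-substitution:
  V =
[[-1, 1, 0],
 [1, 0, 0],
 [0, 1, 1]]
  V a = (4, -3, 4)
Solving gives a = (-3, 1, 3).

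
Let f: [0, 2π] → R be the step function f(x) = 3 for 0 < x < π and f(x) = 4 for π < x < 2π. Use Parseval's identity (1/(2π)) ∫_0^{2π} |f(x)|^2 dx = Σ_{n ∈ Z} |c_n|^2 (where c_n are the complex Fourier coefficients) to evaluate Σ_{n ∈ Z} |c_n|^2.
Σ |c_n|^2 = 25/2

Parseval equates the L^2 energy of f (normalised by 1/(2π)) with the ℓ^2 sum of its Fourier coefficients: (1/(2π)) ∫_0^{2π} |f|^2 = Σ |c_n|^2.
Compute the left side: (1/(2π)) [∫_0^π 3^2 dx + ∫_π^{2π} 4^2 dx] = (1/(2π)) · (9π + 16π) = (9 + 16)/2 = 25/2.
So Σ_{n ∈ Z} |c_n|^2 = 25/2.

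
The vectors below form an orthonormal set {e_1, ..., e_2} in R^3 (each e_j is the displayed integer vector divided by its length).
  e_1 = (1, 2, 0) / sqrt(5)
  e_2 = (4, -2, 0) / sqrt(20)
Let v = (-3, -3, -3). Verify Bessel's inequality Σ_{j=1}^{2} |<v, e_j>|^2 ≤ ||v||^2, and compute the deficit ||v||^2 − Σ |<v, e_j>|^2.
Σ |<v, e_j>|^2 = 18; ||v||^2 = 27; deficit = 9

Write each e_j = u_j / sqrt(<u_j, u_j>) where u_j is the displayed integer vector. Then <v, e_j> = <v, u_j> / sqrt(<u_j, u_j>), so |<v, e_j>|^2 = <v, u_j>^2 / <u_j, u_j>.
Coefficients: <v, e_1> = -9/sqrt(5), <v, e_2> = -6/sqrt(20).
Square and sum: Σ |<v, e_j>|^2 = 18.
Compute ||v||^2 = v·v = 27.
Deficit = 27 − 18 = 9 ≥ 0, confirming Bessel's inequality. (The deficit equals ||v − Σ <v,e_j> e_j||^2, the squared distance from v to span{e_j}.)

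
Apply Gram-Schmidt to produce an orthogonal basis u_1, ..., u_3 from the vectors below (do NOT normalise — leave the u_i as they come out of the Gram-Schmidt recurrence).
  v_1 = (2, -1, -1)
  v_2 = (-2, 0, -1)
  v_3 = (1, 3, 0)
Orthogonal basis:
  u_1 = (2, -1, -1)
  u_2 = (-1, -1/2, -3/2)
  u_3 = (13/21, 52/21, -26/21)

Apply the Gram-Schmidt recurrence
  u_1 = v_1
  u_i = v_i − Σ_{j<i} ((v_i · u_j) / (u_j · u_j)) · u_j.

Step by step this gives:
  u_1 = (2, -1, -1)
  u_2 = (-1, -1/2, -3/2)
  u_3 = (13/21, 52/21, -26/21)

Orthogonality check:
  u_2 · u_1 = 0 (should be 0)
  u_3 · u_1 = 0 (should be 0)
  u_3 · u_2 = 0 (should be 0)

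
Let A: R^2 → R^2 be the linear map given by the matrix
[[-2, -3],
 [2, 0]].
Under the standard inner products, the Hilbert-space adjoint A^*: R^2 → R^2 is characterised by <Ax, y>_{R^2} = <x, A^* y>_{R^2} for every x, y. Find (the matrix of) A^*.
A^* = A^T =
[[-2, 2],
 [-3, 0]]

For real matrices with standard dot products, the defining identity <Ax, y> = <x, A^* y> gives (Ax)^T y = x^T (A^*) y, i.e. x^T A^T y = x^T (A^*) y. Since this holds for all x, y, we must have A^* = A^T. Therefore
A^* =
[[-2, 2],
 [-3, 0]].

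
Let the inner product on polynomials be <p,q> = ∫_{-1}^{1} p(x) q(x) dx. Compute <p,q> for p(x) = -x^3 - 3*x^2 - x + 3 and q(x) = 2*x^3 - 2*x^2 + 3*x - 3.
<p,q> = -636/35

Expand the product: p(x)·q(x) = -2*x^6 - 4*x^5 + x^4 + 2*x^3 + 12*x - 9.
∫_{-1}^{1} of each monomial x^k gives [2/(k+1) if k even, 0 if k odd]. Integrating term-by-term (or equivalently evaluating the antiderivative F(x) = -2*x^7/7 - 2*x^6/3 + x^5/5 + x^4/2 + 6*x^2 - 9*x at the endpoints):
  F(1) − F(−1) = -683/210 − (3133/210) = -636/35.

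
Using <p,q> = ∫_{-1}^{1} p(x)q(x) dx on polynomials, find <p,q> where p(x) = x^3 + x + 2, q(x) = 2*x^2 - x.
<p,q> = 8/5

Expand the product: p(x)·q(x) = 2*x^5 - x^4 + 2*x^3 + 3*x^2 - 2*x.
∫_{-1}^{1} of each monomial x^k gives [2/(k+1) if k even, 0 if k odd]. Integrating term-by-term (or equivalently evaluating the antiderivative F(x) = x^6/3 - x^5/5 + x^4/2 + x^3 - x^2 at the endpoints):
  F(1) − F(−1) = 19/30 − (-29/30) = 8/5.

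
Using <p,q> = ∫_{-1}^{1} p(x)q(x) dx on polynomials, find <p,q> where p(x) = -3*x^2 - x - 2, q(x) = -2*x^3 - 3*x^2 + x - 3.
<p,q> = 386/15

Expand the product: p(x)·q(x) = 6*x^5 + 11*x^4 + 4*x^3 + 14*x^2 + x + 6.
∫_{-1}^{1} of each monomial x^k gives [2/(k+1) if k even, 0 if k odd]. Integrating term-by-term (or equivalently evaluating the antiderivative F(x) = x^6 + 11*x^5/5 + x^4 + 14*x^3/3 + x^2/2 + 6*x at the endpoints):
  F(1) − F(−1) = 461/30 − (-311/30) = 386/15.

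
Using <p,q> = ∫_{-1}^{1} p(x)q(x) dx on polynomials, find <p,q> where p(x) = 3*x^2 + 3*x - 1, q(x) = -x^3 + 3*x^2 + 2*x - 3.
<p,q> = 22/5

Expand the product: p(x)·q(x) = -3*x^5 + 6*x^4 + 16*x^3 - 6*x^2 - 11*x + 3.
∫_{-1}^{1} of each monomial x^k gives [2/(k+1) if k even, 0 if k odd]. Integrating term-by-term (or equivalently evaluating the antiderivative F(x) = -x^6/2 + 6*x^5/5 + 4*x^4 - 2*x^3 - 11*x^2/2 + 3*x at the endpoints):
  F(1) − F(−1) = 1/5 − (-21/5) = 22/5.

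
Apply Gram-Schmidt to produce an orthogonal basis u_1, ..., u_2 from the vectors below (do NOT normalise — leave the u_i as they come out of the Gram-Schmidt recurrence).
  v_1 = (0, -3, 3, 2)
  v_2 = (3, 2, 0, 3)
Orthogonal basis:
  u_1 = (0, -3, 3, 2)
  u_2 = (3, 2, 0, 3)

Apply the Gram-Schmidt recurrence
  u_1 = v_1
  u_i = v_i − Σ_{j<i} ((v_i · u_j) / (u_j · u_j)) · u_j.

Step by step this gives:
  u_1 = (0, -3, 3, 2)
  u_2 = (3, 2, 0, 3)

Orthogonality check:
  u_2 · u_1 = 0 (should be 0)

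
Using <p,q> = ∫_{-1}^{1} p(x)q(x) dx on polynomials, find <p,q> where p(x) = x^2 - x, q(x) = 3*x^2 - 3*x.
<p,q> = 16/5

Expand the product: p(x)·q(x) = 3*x^4 - 6*x^3 + 3*x^2.
∫_{-1}^{1} of each monomial x^k gives [2/(k+1) if k even, 0 if k odd]. Integrating term-by-term (or equivalently evaluating the antiderivative F(x) = 3*x^5/5 - 3*x^4/2 + x^3 at the endpoints):
  F(1) − F(−1) = 1/10 − (-31/10) = 16/5.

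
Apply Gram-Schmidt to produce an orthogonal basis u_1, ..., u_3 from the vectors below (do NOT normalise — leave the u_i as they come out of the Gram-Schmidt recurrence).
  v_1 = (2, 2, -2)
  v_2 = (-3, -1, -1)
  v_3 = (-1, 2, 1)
Orthogonal basis:
  u_1 = (2, 2, -2)
  u_2 = (-2, 0, -2)
  u_3 = (-1, 2, 1)

Apply the Gram-Schmidt recurrence
  u_1 = v_1
  u_i = v_i − Σ_{j<i} ((v_i · u_j) / (u_j · u_j)) · u_j.

Step by step this gives:
  u_1 = (2, 2, -2)
  u_2 = (-2, 0, -2)
  u_3 = (-1, 2, 1)

Orthogonality check:
  u_2 · u_1 = 0 (should be 0)
  u_3 · u_1 = 0 (should be 0)
  u_3 · u_2 = 0 (should be 0)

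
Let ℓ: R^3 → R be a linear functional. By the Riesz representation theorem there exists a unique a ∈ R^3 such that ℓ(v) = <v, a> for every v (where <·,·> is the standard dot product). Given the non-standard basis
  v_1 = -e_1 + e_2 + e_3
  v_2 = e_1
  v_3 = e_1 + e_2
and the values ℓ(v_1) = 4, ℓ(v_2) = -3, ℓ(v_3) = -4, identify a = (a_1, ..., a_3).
a = (-3, -1, 2)

Write a = (a_1, ..., a_3) in the standard basis. For each basis vector v_i, ℓ(v_i) = <v_i, a> is a linear equation in the a_j's. Collect the n equations into a matrix system V a = ℓ, where row i of V is v_i (expressed in the standard basis). Since V is invertible (lower-triangular with 1s on the diagonal, up to permutation), solve by back-substitution:
  V =
[[-1, 1, 1],
 [1, 0, 0],
 [1, 1, 0]]
  V a = (4, -3, -4)
Solving gives a = (-3, -1, 2).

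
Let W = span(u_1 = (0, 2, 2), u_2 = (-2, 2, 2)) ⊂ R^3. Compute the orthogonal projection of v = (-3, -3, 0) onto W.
proj_W(v) = (-3, -3/2, -3/2)

Set up U = [u_1 | ... | u_2] ∈ R^(3×2). The projector onto W = col(U) is P = U (U^T U)^(-1) U^T.
Compute U^T U =
  [8, 8]
  [8, 12],
and U^T v = (-6, 0).
Solve U^T U · c = U^T v for the coefficients: c = (-9/4, 3/2). The projection is proj_W(v) = U c.
Check: (v - proj_W(v)) · u_1 = 0  (should be 0).
Check: (v - proj_W(v)) · u_2 = 0  (should be 0).
Result: proj_W(v) = (-3, -3/2, -3/2).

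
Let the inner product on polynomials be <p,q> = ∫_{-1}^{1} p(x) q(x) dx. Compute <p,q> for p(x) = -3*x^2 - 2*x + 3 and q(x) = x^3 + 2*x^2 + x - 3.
<p,q> = -188/15

Expand the product: p(x)·q(x) = -3*x^5 - 8*x^4 - 4*x^3 + 13*x^2 + 9*x - 9.
∫_{-1}^{1} of each monomial x^k gives [2/(k+1) if k even, 0 if k odd]. Integrating term-by-term (or equivalently evaluating the antiderivative F(x) = -x^6/2 - 8*x^5/5 - x^4 + 13*x^3/3 + 9*x^2/2 - 9*x at the endpoints):
  F(1) − F(−1) = -49/15 − (139/15) = -188/15.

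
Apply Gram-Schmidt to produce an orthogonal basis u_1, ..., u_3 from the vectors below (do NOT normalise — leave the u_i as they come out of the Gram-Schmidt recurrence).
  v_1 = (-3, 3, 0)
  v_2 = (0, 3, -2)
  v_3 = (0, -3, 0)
Orthogonal basis:
  u_1 = (-3, 3, 0)
  u_2 = (3/2, 3/2, -2)
  u_3 = (-12/17, -12/17, -18/17)

Apply the Gram-Schmidt recurrence
  u_1 = v_1
  u_i = v_i − Σ_{j<i} ((v_i · u_j) / (u_j · u_j)) · u_j.

Step by step this gives:
  u_1 = (-3, 3, 0)
  u_2 = (3/2, 3/2, -2)
  u_3 = (-12/17, -12/17, -18/17)

Orthogonality check:
  u_2 · u_1 = 0 (should be 0)
  u_3 · u_1 = 0 (should be 0)
  u_3 · u_2 = 0 (should be 0)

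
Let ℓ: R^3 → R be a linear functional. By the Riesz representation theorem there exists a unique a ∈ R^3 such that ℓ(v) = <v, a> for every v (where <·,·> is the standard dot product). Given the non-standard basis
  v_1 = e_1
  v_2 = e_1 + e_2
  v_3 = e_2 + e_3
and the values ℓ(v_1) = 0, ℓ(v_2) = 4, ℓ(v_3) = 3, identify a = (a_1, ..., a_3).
a = (0, 4, -1)

Write a = (a_1, ..., a_3) in the standard basis. For each basis vector v_i, ℓ(v_i) = <v_i, a> is a linear equation in the a_j's. Collect the n equations into a matrix system V a = ℓ, where row i of V is v_i (expressed in the standard basis). Since V is invertible (lower-triangular with 1s on the diagonal, up to permutation), solve by back-substitution:
  V =
[[1, 0, 0],
 [1, 1, 0],
 [0, 1, 1]]
  V a = (0, 4, 3)
Solving gives a = (0, 4, -1).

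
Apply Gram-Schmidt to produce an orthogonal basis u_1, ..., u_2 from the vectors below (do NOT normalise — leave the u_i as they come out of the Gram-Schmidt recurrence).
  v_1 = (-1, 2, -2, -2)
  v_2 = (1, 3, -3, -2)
Orthogonal basis:
  u_1 = (-1, 2, -2, -2)
  u_2 = (28/13, 9/13, -9/13, 4/13)

Apply the Gram-Schmidt recurrence
  u_1 = v_1
  u_i = v_i − Σ_{j<i} ((v_i · u_j) / (u_j · u_j)) · u_j.

Step by step this gives:
  u_1 = (-1, 2, -2, -2)
  u_2 = (28/13, 9/13, -9/13, 4/13)

Orthogonality check:
  u_2 · u_1 = 0 (should be 0)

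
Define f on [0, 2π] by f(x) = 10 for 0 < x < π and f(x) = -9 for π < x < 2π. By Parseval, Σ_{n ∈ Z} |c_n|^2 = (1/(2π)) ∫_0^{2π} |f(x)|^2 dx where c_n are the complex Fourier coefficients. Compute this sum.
Σ |c_n|^2 = 181/2

Parseval equates the L^2 energy of f (normalised by 1/(2π)) with the ℓ^2 sum of its Fourier coefficients: (1/(2π)) ∫_0^{2π} |f|^2 = Σ |c_n|^2.
Compute the left side: (1/(2π)) [∫_0^π 10^2 dx + ∫_π^{2π} (-9)^2 dx] = (1/(2π)) · (100π + 81π) = (100 + 81)/2 = 181/2.
So Σ_{n ∈ Z} |c_n|^2 = 181/2.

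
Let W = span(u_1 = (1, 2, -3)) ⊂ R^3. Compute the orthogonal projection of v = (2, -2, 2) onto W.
proj_W(v) = (-4/7, -8/7, 12/7)

Set up U = [u_1 | ... | u_1] ∈ R^(3×1). The projector onto W = col(U) is P = U (U^T U)^(-1) U^T.
Compute U^T U =
  [14],
and U^T v = (-8).
Solve U^T U · c = U^T v for the coefficients: c = (-4/7). The projection is proj_W(v) = U c.
Check: (v - proj_W(v)) · u_1 = 0  (should be 0).
Result: proj_W(v) = (-4/7, -8/7, 12/7).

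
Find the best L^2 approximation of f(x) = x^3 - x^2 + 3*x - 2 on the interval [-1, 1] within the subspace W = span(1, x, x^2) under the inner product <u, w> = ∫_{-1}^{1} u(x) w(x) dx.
g(x) = -x^2 + 18*x/5 - 2

The best approximation g ∈ W is the orthogonal projection of f onto W. Writing g = a_0 + a_1 x + a_2 x^2, the coefficients solve the normal equations G · a = b where
  G_{ij} = <φ_i, φ_j> and b_i = <f, φ_i>, with φ_0 = 1, φ_1 = x, φ_2 = x^2.
G =
  [2, 0, 2/3]
  [0, 2/3, 0]
  [2/3, 0, 2/5],
b = (-14/3, 12/5, -26/15).
Solving gives a_0 = -2, a_1 = 18/5, a_2 = -1, so
  g(x) = -x^2 + 18*x/5 - 2.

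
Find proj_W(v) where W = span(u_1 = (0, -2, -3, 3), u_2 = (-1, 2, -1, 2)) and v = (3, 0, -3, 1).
proj_W(v) = (16/195, -84/65, -314/195, 298/195)

Set up U = [u_1 | ... | u_2] ∈ R^(4×2). The projector onto W = col(U) is P = U (U^T U)^(-1) U^T.
Compute U^T U =
  [22, 5]
  [5, 10],
and U^T v = (12, 2).
Solve U^T U · c = U^T v for the coefficients: c = (22/39, -16/195). The projection is proj_W(v) = U c.
Check: (v - proj_W(v)) · u_1 = 0  (should be 0).
Check: (v - proj_W(v)) · u_2 = 0  (should be 0).
Result: proj_W(v) = (16/195, -84/65, -314/195, 298/195).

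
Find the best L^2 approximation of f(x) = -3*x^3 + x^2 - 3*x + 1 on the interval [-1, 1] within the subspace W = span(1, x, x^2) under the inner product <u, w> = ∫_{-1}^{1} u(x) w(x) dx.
g(x) = x^2 - 24*x/5 + 1

The best approximation g ∈ W is the orthogonal projection of f onto W. Writing g = a_0 + a_1 x + a_2 x^2, the coefficients solve the normal equations G · a = b where
  G_{ij} = <φ_i, φ_j> and b_i = <f, φ_i>, with φ_0 = 1, φ_1 = x, φ_2 = x^2.
G =
  [2, 0, 2/3]
  [0, 2/3, 0]
  [2/3, 0, 2/5],
b = (8/3, -16/5, 16/15).
Solving gives a_0 = 1, a_1 = -24/5, a_2 = 1, so
  g(x) = x^2 - 24*x/5 + 1.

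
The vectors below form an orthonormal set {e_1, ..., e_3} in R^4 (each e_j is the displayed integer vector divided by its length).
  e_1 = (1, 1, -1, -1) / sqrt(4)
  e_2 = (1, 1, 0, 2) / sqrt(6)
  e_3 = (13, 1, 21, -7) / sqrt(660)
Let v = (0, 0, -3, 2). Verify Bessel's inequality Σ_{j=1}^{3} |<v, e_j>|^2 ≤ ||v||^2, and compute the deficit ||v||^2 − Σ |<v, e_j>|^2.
Σ |<v, e_j>|^2 = 119/10; ||v||^2 = 13; deficit = 11/10

Write each e_j = u_j / sqrt(<u_j, u_j>) where u_j is the displayed integer vector. Then <v, e_j> = <v, u_j> / sqrt(<u_j, u_j>), so |<v, e_j>|^2 = <v, u_j>^2 / <u_j, u_j>.
Coefficients: <v, e_1> = 1/sqrt(4), <v, e_2> = 4/sqrt(6), <v, e_3> = -77/sqrt(660).
Square and sum: Σ |<v, e_j>|^2 = 119/10.
Compute ||v||^2 = v·v = 13.
Deficit = 13 − 119/10 = 11/10 ≥ 0, confirming Bessel's inequality. (The deficit equals ||v − Σ <v,e_j> e_j||^2, the squared distance from v to span{e_j}.)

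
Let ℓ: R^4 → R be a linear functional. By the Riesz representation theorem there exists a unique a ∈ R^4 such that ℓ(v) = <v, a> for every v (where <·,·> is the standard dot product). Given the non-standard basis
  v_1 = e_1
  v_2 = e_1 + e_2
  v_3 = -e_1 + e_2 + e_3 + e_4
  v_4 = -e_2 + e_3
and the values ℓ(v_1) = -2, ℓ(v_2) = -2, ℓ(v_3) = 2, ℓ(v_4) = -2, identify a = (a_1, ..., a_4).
a = (-2, 0, -2, 2)

Write a = (a_1, ..., a_4) in the standard basis. For each basis vector v_i, ℓ(v_i) = <v_i, a> is a linear equation in the a_j's. Collect the n equations into a matrix system V a = ℓ, where row i of V is v_i (expressed in the standard basis). Since V is invertible (lower-triangular with 1s on the diagonal, up to permutation), solve by back-substitution:
  V =
[[1, 0, 0, 0],
 [1, 1, 0, 0],
 [-1, 1, 1, 1],
 [0, -1, 1, 0]]
  V a = (-2, -2, 2, -2)
Solving gives a = (-2, 0, -2, 2).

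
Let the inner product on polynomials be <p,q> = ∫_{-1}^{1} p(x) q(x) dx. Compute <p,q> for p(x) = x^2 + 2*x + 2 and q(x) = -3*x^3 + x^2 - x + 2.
<p,q> = 22/3

Expand the product: p(x)·q(x) = -3*x^5 - 5*x^4 - 5*x^3 + 2*x^2 + 2*x + 4.
∫_{-1}^{1} of each monomial x^k gives [2/(k+1) if k even, 0 if k odd]. Integrating term-by-term (or equivalently evaluating the antiderivative F(x) = -x^6/2 - x^5 - 5*x^4/4 + 2*x^3/3 + x^2 + 4*x at the endpoints):
  F(1) − F(−1) = 35/12 − (-53/12) = 22/3.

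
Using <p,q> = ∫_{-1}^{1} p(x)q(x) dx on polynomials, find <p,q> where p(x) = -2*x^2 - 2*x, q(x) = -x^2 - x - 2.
<p,q> = 24/5

Expand the product: p(x)·q(x) = 2*x^4 + 4*x^3 + 6*x^2 + 4*x.
∫_{-1}^{1} of each monomial x^k gives [2/(k+1) if k even, 0 if k odd]. Integrating term-by-term (or equivalently evaluating the antiderivative F(x) = 2*x^5/5 + x^4 + 2*x^3 + 2*x^2 at the endpoints):
  F(1) − F(−1) = 27/5 − (3/5) = 24/5.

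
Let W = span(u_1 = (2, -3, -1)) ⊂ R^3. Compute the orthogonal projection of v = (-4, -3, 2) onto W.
proj_W(v) = (-1/7, 3/14, 1/14)

Set up U = [u_1 | ... | u_1] ∈ R^(3×1). The projector onto W = col(U) is P = U (U^T U)^(-1) U^T.
Compute U^T U =
  [14],
and U^T v = (-1).
Solve U^T U · c = U^T v for the coefficients: c = (-1/14). The projection is proj_W(v) = U c.
Check: (v - proj_W(v)) · u_1 = 0  (should be 0).
Result: proj_W(v) = (-1/7, 3/14, 1/14).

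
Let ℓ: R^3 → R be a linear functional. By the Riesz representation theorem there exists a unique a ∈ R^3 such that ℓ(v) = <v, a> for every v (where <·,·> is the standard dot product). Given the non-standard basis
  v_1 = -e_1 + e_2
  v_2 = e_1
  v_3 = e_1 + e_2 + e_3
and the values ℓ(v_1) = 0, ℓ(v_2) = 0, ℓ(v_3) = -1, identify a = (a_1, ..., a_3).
a = (0, 0, -1)

Write a = (a_1, ..., a_3) in the standard basis. For each basis vector v_i, ℓ(v_i) = <v_i, a> is a linear equation in the a_j's. Collect the n equations into a matrix system V a = ℓ, where row i of V is v_i (expressed in the standard basis). Since V is invertible (lower-triangular with 1s on the diagonal, up to permutation), solve by back-substitution:
  V =
[[-1, 1, 0],
 [1, 0, 0],
 [1, 1, 1]]
  V a = (0, 0, -1)
Solving gives a = (0, 0, -1).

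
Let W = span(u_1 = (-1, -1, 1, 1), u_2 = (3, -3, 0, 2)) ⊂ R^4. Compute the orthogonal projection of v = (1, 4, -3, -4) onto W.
proj_W(v) = (7/6, 181/42, -115/42, -53/14)

Set up U = [u_1 | ... | u_2] ∈ R^(4×2). The projector onto W = col(U) is P = U (U^T U)^(-1) U^T.
Compute U^T U =
  [4, 2]
  [2, 22],
and U^T v = (-12, -17).
Solve U^T U · c = U^T v for the coefficients: c = (-115/42, -11/21). The projection is proj_W(v) = U c.
Check: (v - proj_W(v)) · u_1 = 0  (should be 0).
Check: (v - proj_W(v)) · u_2 = 0  (should be 0).
Result: proj_W(v) = (7/6, 181/42, -115/42, -53/14).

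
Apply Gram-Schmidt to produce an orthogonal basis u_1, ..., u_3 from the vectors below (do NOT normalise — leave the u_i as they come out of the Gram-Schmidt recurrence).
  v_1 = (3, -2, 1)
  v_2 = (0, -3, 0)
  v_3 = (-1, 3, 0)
Orthogonal basis:
  u_1 = (3, -2, 1)
  u_2 = (-9/7, -15/7, -3/7)
  u_3 = (-1/10, 0, 3/10)

Apply the Gram-Schmidt recurrence
  u_1 = v_1
  u_i = v_i − Σ_{j<i} ((v_i · u_j) / (u_j · u_j)) · u_j.

Step by step this gives:
  u_1 = (3, -2, 1)
  u_2 = (-9/7, -15/7, -3/7)
  u_3 = (-1/10, 0, 3/10)

Orthogonality check:
  u_2 · u_1 = 0 (should be 0)
  u_3 · u_1 = 0 (should be 0)
  u_3 · u_2 = 0 (should be 0)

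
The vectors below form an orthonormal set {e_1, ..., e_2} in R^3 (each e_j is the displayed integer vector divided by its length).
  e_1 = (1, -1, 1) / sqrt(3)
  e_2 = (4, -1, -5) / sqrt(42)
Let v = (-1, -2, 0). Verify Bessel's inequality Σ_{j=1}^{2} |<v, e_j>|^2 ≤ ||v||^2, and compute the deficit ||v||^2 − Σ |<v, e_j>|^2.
Σ |<v, e_j>|^2 = 3/7; ||v||^2 = 5; deficit = 32/7

Write each e_j = u_j / sqrt(<u_j, u_j>) where u_j is the displayed integer vector. Then <v, e_j> = <v, u_j> / sqrt(<u_j, u_j>), so |<v, e_j>|^2 = <v, u_j>^2 / <u_j, u_j>.
Coefficients: <v, e_1> = 1/sqrt(3), <v, e_2> = -2/sqrt(42).
Square and sum: Σ |<v, e_j>|^2 = 3/7.
Compute ||v||^2 = v·v = 5.
Deficit = 5 − 3/7 = 32/7 ≥ 0, confirming Bessel's inequality. (The deficit equals ||v − Σ <v,e_j> e_j||^2, the squared distance from v to span{e_j}.)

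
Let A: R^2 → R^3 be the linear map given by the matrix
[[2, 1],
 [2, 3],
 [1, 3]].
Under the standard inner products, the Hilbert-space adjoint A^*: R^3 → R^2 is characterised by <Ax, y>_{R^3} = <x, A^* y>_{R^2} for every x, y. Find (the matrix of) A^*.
A^* = A^T =
[[2, 2, 1],
 [1, 3, 3]]

For real matrices with standard dot products, the defining identity <Ax, y> = <x, A^* y> gives (Ax)^T y = x^T (A^*) y, i.e. x^T A^T y = x^T (A^*) y. Since this holds for all x, y, we must have A^* = A^T. Therefore
A^* =
[[2, 2, 1],
 [1, 3, 3]].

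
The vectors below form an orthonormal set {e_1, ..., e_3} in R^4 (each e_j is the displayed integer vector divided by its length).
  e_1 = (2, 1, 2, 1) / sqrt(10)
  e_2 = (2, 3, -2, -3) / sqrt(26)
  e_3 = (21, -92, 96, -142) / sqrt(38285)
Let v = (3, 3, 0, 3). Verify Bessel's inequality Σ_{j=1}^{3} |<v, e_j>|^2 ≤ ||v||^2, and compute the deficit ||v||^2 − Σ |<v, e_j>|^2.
Σ |<v, e_j>|^2 = 15579/589; ||v||^2 = 27; deficit = 324/589

Write each e_j = u_j / sqrt(<u_j, u_j>) where u_j is the displayed integer vector. Then <v, e_j> = <v, u_j> / sqrt(<u_j, u_j>), so |<v, e_j>|^2 = <v, u_j>^2 / <u_j, u_j>.
Coefficients: <v, e_1> = 12/sqrt(10), <v, e_2> = 6/sqrt(26), <v, e_3> = -639/sqrt(38285).
Square and sum: Σ |<v, e_j>|^2 = 15579/589.
Compute ||v||^2 = v·v = 27.
Deficit = 27 − 15579/589 = 324/589 ≥ 0, confirming Bessel's inequality. (The deficit equals ||v − Σ <v,e_j> e_j||^2, the squared distance from v to span{e_j}.)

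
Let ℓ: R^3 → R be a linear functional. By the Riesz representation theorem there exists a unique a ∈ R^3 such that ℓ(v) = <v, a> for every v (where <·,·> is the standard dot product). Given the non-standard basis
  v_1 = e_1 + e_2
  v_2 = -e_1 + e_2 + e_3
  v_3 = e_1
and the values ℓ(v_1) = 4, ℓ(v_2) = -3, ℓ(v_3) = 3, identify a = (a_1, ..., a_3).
a = (3, 1, -1)

Write a = (a_1, ..., a_3) in the standard basis. For each basis vector v_i, ℓ(v_i) = <v_i, a> is a linear equation in the a_j's. Collect the n equations into a matrix system V a = ℓ, where row i of V is v_i (expressed in the standard basis). Since V is invertible (lower-triangular with 1s on the diagonal, up to permutation), solve by back-substitution:
  V =
[[1, 1, 0],
 [-1, 1, 1],
 [1, 0, 0]]
  V a = (4, -3, 3)
Solving gives a = (3, 1, -1).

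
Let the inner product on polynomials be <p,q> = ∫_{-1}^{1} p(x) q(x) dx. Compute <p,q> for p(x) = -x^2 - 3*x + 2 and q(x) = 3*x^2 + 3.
<p,q> = 64/5

Expand the product: p(x)·q(x) = -3*x^4 - 9*x^3 + 3*x^2 - 9*x + 6.
∫_{-1}^{1} of each monomial x^k gives [2/(k+1) if k even, 0 if k odd]. Integrating term-by-term (or equivalently evaluating the antiderivative F(x) = -3*x^5/5 - 9*x^4/4 + x^3 - 9*x^2/2 + 6*x at the endpoints):
  F(1) − F(−1) = -7/20 − (-263/20) = 64/5.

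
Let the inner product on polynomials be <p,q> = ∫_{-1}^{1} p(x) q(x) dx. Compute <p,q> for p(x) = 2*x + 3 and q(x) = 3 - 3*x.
<p,q> = 14

Expand the product: p(x)·q(x) = -6*x^2 - 3*x + 9.
∫_{-1}^{1} of each monomial x^k gives [2/(k+1) if k even, 0 if k odd]. Integrating term-by-term (or equivalently evaluating the antiderivative F(x) = -2*x^3 - 3*x^2/2 + 9*x at the endpoints):
  F(1) − F(−1) = 11/2 − (-17/2) = 14.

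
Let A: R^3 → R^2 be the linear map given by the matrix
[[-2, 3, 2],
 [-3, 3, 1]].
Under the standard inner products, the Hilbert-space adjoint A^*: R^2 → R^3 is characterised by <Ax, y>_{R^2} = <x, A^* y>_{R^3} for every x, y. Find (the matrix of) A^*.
A^* = A^T =
[[-2, -3],
 [3, 3],
 [2, 1]]

For real matrices with standard dot products, the defining identity <Ax, y> = <x, A^* y> gives (Ax)^T y = x^T (A^*) y, i.e. x^T A^T y = x^T (A^*) y. Since this holds for all x, y, we must have A^* = A^T. Therefore
A^* =
[[-2, -3],
 [3, 3],
 [2, 1]].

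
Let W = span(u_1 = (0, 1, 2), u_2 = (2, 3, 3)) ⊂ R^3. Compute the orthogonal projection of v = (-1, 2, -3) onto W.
proj_W(v) = (22/29, -10/29, -53/29)

Set up U = [u_1 | ... | u_2] ∈ R^(3×2). The projector onto W = col(U) is P = U (U^T U)^(-1) U^T.
Compute U^T U =
  [5, 9]
  [9, 22],
and U^T v = (-4, -5).
Solve U^T U · c = U^T v for the coefficients: c = (-43/29, 11/29). The projection is proj_W(v) = U c.
Check: (v - proj_W(v)) · u_1 = 0  (should be 0).
Check: (v - proj_W(v)) · u_2 = 0  (should be 0).
Result: proj_W(v) = (22/29, -10/29, -53/29).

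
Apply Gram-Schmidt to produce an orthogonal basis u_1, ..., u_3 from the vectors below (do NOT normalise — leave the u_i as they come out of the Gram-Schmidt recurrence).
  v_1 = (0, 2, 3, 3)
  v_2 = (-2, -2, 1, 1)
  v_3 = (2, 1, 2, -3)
Orthogonal basis:
  u_1 = (0, 2, 3, 3)
  u_2 = (-2, -24/11, 8/11, 8/11)
  u_3 = (16/27, -4/9, 143/54, -127/54)

Apply the Gram-Schmidt recurrence
  u_1 = v_1
  u_i = v_i − Σ_{j<i} ((v_i · u_j) / (u_j · u_j)) · u_j.

Step by step this gives:
  u_1 = (0, 2, 3, 3)
  u_2 = (-2, -24/11, 8/11, 8/11)
  u_3 = (16/27, -4/9, 143/54, -127/54)

Orthogonality check:
  u_2 · u_1 = 0 (should be 0)
  u_3 · u_1 = 0 (should be 0)
  u_3 · u_2 = 0 (should be 0)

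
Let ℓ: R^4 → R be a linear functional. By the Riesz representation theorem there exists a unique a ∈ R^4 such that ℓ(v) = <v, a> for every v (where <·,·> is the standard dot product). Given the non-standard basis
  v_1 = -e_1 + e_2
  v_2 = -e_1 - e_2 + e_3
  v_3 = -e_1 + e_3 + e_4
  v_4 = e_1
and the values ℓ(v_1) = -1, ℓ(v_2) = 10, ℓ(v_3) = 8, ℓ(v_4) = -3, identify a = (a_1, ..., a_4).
a = (-3, -4, 3, 2)

Write a = (a_1, ..., a_4) in the standard basis. For each basis vector v_i, ℓ(v_i) = <v_i, a> is a linear equation in the a_j's. Collect the n equations into a matrix system V a = ℓ, where row i of V is v_i (expressed in the standard basis). Since V is invertible (lower-triangular with 1s on the diagonal, up to permutation), solve by back-substitution:
  V =
[[-1, 1, 0, 0],
 [-1, -1, 1, 0],
 [-1, 0, 1, 1],
 [1, 0, 0, 0]]
  V a = (-1, 10, 8, -3)
Solving gives a = (-3, -4, 3, 2).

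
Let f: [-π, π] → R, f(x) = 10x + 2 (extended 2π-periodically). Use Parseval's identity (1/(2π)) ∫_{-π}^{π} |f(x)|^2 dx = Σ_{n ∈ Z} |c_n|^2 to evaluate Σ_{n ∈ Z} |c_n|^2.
Σ |c_n|^2 = 100π^2/3 + 4

Expand and integrate term by term over [-π, π]:
  ∫ (10x)^2 dx = 100·(2π^3/3); ∫ 2·10·(2)·x dx = 0 (odd integrand); ∫ 2^2 dx = 4·2π.
So (1/(2π)) ∫_{-π}^{π} (10x + 2)^2 dx = 100π^2/3 + 4 = 100π^2/3 + 4.
Parseval ⇒ Σ |c_n|^2 = 100π^2/3 + 4.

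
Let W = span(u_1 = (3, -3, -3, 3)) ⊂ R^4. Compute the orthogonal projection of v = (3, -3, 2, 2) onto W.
proj_W(v) = (3/2, -3/2, -3/2, 3/2)

Set up U = [u_1 | ... | u_1] ∈ R^(4×1). The projector onto W = col(U) is P = U (U^T U)^(-1) U^T.
Compute U^T U =
  [36],
and U^T v = (18).
Solve U^T U · c = U^T v for the coefficients: c = (1/2). The projection is proj_W(v) = U c.
Check: (v - proj_W(v)) · u_1 = 0  (should be 0).
Result: proj_W(v) = (3/2, -3/2, -3/2, 3/2).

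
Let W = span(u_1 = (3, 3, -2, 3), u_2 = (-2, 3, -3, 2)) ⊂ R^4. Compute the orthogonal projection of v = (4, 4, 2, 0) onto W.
proj_W(v) = (2374/581, 564/581, -2/83, 926/581)

Set up U = [u_1 | ... | u_2] ∈ R^(4×2). The projector onto W = col(U) is P = U (U^T U)^(-1) U^T.
Compute U^T U =
  [31, 15]
  [15, 26],
and U^T v = (20, -2).
Solve U^T U · c = U^T v for the coefficients: c = (550/581, -362/581). The projection is proj_W(v) = U c.
Check: (v - proj_W(v)) · u_1 = 0  (should be 0).
Check: (v - proj_W(v)) · u_2 = 0  (should be 0).
Result: proj_W(v) = (2374/581, 564/581, -2/83, 926/581).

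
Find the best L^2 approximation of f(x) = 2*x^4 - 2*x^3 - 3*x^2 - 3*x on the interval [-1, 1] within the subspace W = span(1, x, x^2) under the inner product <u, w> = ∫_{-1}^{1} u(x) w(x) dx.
g(x) = -9*x^2/7 - 21*x/5 - 6/35

The best approximation g ∈ W is the orthogonal projection of f onto W. Writing g = a_0 + a_1 x + a_2 x^2, the coefficients solve the normal equations G · a = b where
  G_{ij} = <φ_i, φ_j> and b_i = <f, φ_i>, with φ_0 = 1, φ_1 = x, φ_2 = x^2.
G =
  [2, 0, 2/3]
  [0, 2/3, 0]
  [2/3, 0, 2/5],
b = (-6/5, -14/5, -22/35).
Solving gives a_0 = -6/35, a_1 = -21/5, a_2 = -9/7, so
  g(x) = -9*x^2/7 - 21*x/5 - 6/35.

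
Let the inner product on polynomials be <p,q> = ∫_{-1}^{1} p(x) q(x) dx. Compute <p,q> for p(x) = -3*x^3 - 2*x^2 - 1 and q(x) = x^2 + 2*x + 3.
<p,q> = -208/15

Expand the product: p(x)·q(x) = -3*x^5 - 8*x^4 - 13*x^3 - 7*x^2 - 2*x - 3.
∫_{-1}^{1} of each monomial x^k gives [2/(k+1) if k even, 0 if k odd]. Integrating term-by-term (or equivalently evaluating the antiderivative F(x) = -x^6/2 - 8*x^5/5 - 13*x^4/4 - 7*x^3/3 - x^2 - 3*x at the endpoints):
  F(1) − F(−1) = -701/60 − (131/60) = -208/15.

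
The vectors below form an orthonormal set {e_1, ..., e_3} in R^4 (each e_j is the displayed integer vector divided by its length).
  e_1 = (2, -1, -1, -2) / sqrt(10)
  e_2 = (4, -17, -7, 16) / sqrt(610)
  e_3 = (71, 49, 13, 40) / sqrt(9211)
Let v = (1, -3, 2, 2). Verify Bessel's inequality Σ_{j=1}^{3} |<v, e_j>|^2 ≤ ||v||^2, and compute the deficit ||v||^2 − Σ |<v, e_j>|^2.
Σ |<v, e_j>|^2 = 1349/151; ||v||^2 = 18; deficit = 1369/151

Write each e_j = u_j / sqrt(<u_j, u_j>) where u_j is the displayed integer vector. Then <v, e_j> = <v, u_j> / sqrt(<u_j, u_j>), so |<v, e_j>|^2 = <v, u_j>^2 / <u_j, u_j>.
Coefficients: <v, e_1> = -1/sqrt(10), <v, e_2> = 73/sqrt(610), <v, e_3> = 30/sqrt(9211).
Square and sum: Σ |<v, e_j>|^2 = 1349/151.
Compute ||v||^2 = v·v = 18.
Deficit = 18 − 1349/151 = 1369/151 ≥ 0, confirming Bessel's inequality. (The deficit equals ||v − Σ <v,e_j> e_j||^2, the squared distance from v to span{e_j}.)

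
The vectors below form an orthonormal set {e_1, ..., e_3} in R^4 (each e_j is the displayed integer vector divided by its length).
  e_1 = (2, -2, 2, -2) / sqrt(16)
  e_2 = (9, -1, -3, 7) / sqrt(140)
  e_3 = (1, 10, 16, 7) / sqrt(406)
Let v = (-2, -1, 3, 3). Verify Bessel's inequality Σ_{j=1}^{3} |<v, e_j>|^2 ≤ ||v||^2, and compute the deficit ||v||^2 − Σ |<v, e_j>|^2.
Σ |<v, e_j>|^2 = 489/58; ||v||^2 = 23; deficit = 845/58

Write each e_j = u_j / sqrt(<u_j, u_j>) where u_j is the displayed integer vector. Then <v, e_j> = <v, u_j> / sqrt(<u_j, u_j>), so |<v, e_j>|^2 = <v, u_j>^2 / <u_j, u_j>.
Coefficients: <v, e_1> = -2/sqrt(16), <v, e_2> = -5/sqrt(140), <v, e_3> = 57/sqrt(406).
Square and sum: Σ |<v, e_j>|^2 = 489/58.
Compute ||v||^2 = v·v = 23.
Deficit = 23 − 489/58 = 845/58 ≥ 0, confirming Bessel's inequality. (The deficit equals ||v − Σ <v,e_j> e_j||^2, the squared distance from v to span{e_j}.)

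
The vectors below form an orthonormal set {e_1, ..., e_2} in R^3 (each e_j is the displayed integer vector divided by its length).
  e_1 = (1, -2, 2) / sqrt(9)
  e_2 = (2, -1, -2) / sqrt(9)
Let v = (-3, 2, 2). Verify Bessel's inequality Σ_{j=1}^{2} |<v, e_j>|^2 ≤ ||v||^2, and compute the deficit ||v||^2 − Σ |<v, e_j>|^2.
Σ |<v, e_j>|^2 = 17; ||v||^2 = 17; deficit = 0

Write each e_j = u_j / sqrt(<u_j, u_j>) where u_j is the displayed integer vector. Then <v, e_j> = <v, u_j> / sqrt(<u_j, u_j>), so |<v, e_j>|^2 = <v, u_j>^2 / <u_j, u_j>.
Coefficients: <v, e_1> = -3/sqrt(9), <v, e_2> = -12/sqrt(9).
Square and sum: Σ |<v, e_j>|^2 = 17.
Compute ||v||^2 = v·v = 17.
Deficit = 17 − 17 = 0 ≥ 0, confirming Bessel's inequality. (The deficit equals ||v − Σ <v,e_j> e_j||^2, the squared distance from v to span{e_j}.)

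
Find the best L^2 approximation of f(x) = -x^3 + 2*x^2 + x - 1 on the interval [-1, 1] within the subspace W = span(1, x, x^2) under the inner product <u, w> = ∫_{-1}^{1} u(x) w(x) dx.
g(x) = 2*x^2 + 2*x/5 - 1

The best approximation g ∈ W is the orthogonal projection of f onto W. Writing g = a_0 + a_1 x + a_2 x^2, the coefficients solve the normal equations G · a = b where
  G_{ij} = <φ_i, φ_j> and b_i = <f, φ_i>, with φ_0 = 1, φ_1 = x, φ_2 = x^2.
G =
  [2, 0, 2/3]
  [0, 2/3, 0]
  [2/3, 0, 2/5],
b = (-2/3, 4/15, 2/15).
Solving gives a_0 = -1, a_1 = 2/5, a_2 = 2, so
  g(x) = 2*x^2 + 2*x/5 - 1.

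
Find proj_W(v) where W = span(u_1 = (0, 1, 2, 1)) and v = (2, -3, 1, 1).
proj_W(v) = (0, 0, 0, 0)

Set up U = [u_1 | ... | u_1] ∈ R^(4×1). The projector onto W = col(U) is P = U (U^T U)^(-1) U^T.
Compute U^T U =
  [6],
and U^T v = (0).
Solve U^T U · c = U^T v for the coefficients: c = (0). The projection is proj_W(v) = U c.
Check: (v - proj_W(v)) · u_1 = 0  (should be 0).
Result: proj_W(v) = (0, 0, 0, 0).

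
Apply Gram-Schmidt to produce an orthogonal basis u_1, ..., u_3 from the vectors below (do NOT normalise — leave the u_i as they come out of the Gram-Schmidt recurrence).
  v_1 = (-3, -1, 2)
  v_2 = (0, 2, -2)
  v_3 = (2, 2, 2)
Orthogonal basis:
  u_1 = (-3, -1, 2)
  u_2 = (-9/7, 11/7, -8/7)
  u_3 = (14/19, 42/19, 42/19)

Apply the Gram-Schmidt recurrence
  u_1 = v_1
  u_i = v_i − Σ_{j<i} ((v_i · u_j) / (u_j · u_j)) · u_j.

Step by step this gives:
  u_1 = (-3, -1, 2)
  u_2 = (-9/7, 11/7, -8/7)
  u_3 = (14/19, 42/19, 42/19)

Orthogonality check:
  u_2 · u_1 = 0 (should be 0)
  u_3 · u_1 = 0 (should be 0)
  u_3 · u_2 = 0 (should be 0)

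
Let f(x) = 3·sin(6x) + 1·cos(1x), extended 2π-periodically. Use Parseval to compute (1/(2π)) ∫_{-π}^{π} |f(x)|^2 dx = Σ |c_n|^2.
Σ |c_n|^2 = 5

Expand |f|^2 and use orthogonality of {sin(nx), cos(mx)} on [-π, π]:
  ∫_{-π}^{π} sin(nx)^2 dx = π, ∫ cos(mx)^2 dx = π, and cross terms integrate to 0.
So ∫_{-π}^{π} f(x)^2 dx = 3^2 · π + 1^2 · π = (9 + 1)π.
Divide by 2π: (9 + 1)/2 = 5.
By Parseval, this equals Σ |c_n|^2.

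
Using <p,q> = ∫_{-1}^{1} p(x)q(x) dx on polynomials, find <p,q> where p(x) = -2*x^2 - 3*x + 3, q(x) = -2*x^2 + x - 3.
<p,q> = -92/5

Expand the product: p(x)·q(x) = 4*x^4 + 4*x^3 - 3*x^2 + 12*x - 9.
∫_{-1}^{1} of each monomial x^k gives [2/(k+1) if k even, 0 if k odd]. Integrating term-by-term (or equivalently evaluating the antiderivative F(x) = 4*x^5/5 + x^4 - x^3 + 6*x^2 - 9*x at the endpoints):
  F(1) − F(−1) = -11/5 − (81/5) = -92/5.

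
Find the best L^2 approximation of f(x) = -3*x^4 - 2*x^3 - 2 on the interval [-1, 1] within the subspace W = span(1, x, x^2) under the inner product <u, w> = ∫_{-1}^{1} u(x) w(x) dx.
g(x) = -18*x^2/7 - 6*x/5 - 61/35

The best approximation g ∈ W is the orthogonal projection of f onto W. Writing g = a_0 + a_1 x + a_2 x^2, the coefficients solve the normal equations G · a = b where
  G_{ij} = <φ_i, φ_j> and b_i = <f, φ_i>, with φ_0 = 1, φ_1 = x, φ_2 = x^2.
G =
  [2, 0, 2/3]
  [0, 2/3, 0]
  [2/3, 0, 2/5],
b = (-26/5, -4/5, -46/21).
Solving gives a_0 = -61/35, a_1 = -6/5, a_2 = -18/7, so
  g(x) = -18*x^2/7 - 6*x/5 - 61/35.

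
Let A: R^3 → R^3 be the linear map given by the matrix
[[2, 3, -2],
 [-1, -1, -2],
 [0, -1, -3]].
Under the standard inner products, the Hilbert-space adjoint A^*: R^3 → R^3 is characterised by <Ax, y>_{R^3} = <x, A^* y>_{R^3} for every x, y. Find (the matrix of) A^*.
A^* = A^T =
[[2, -1, 0],
 [3, -1, -1],
 [-2, -2, -3]]

For real matrices with standard dot products, the defining identity <Ax, y> = <x, A^* y> gives (Ax)^T y = x^T (A^*) y, i.e. x^T A^T y = x^T (A^*) y. Since this holds for all x, y, we must have A^* = A^T. Therefore
A^* =
[[2, -1, 0],
 [3, -1, -1],
 [-2, -2, -3]].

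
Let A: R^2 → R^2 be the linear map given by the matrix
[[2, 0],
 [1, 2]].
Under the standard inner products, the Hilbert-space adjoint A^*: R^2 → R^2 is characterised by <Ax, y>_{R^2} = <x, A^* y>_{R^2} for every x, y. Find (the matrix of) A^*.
A^* = A^T =
[[2, 1],
 [0, 2]]

For real matrices with standard dot products, the defining identity <Ax, y> = <x, A^* y> gives (Ax)^T y = x^T (A^*) y, i.e. x^T A^T y = x^T (A^*) y. Since this holds for all x, y, we must have A^* = A^T. Therefore
A^* =
[[2, 1],
 [0, 2]].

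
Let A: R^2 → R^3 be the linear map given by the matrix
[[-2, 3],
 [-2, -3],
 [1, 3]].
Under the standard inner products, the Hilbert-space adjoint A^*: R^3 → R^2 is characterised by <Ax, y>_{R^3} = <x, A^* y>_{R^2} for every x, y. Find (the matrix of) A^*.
A^* = A^T =
[[-2, -2, 1],
 [3, -3, 3]]

For real matrices with standard dot products, the defining identity <Ax, y> = <x, A^* y> gives (Ax)^T y = x^T (A^*) y, i.e. x^T A^T y = x^T (A^*) y. Since this holds for all x, y, we must have A^* = A^T. Therefore
A^* =
[[-2, -2, 1],
 [3, -3, 3]].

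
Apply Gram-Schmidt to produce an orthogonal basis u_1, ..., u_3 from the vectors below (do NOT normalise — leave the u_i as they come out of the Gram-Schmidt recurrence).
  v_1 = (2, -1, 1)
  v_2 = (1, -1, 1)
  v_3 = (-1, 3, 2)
Orthogonal basis:
  u_1 = (2, -1, 1)
  u_2 = (-1/3, -1/3, 1/3)
  u_3 = (0, 5/2, 5/2)

Apply the Gram-Schmidt recurrence
  u_1 = v_1
  u_i = v_i − Σ_{j<i} ((v_i · u_j) / (u_j · u_j)) · u_j.

Step by step this gives:
  u_1 = (2, -1, 1)
  u_2 = (-1/3, -1/3, 1/3)
  u_3 = (0, 5/2, 5/2)

Orthogonality check:
  u_2 · u_1 = 0 (should be 0)
  u_3 · u_1 = 0 (should be 0)
  u_3 · u_2 = 0 (should be 0)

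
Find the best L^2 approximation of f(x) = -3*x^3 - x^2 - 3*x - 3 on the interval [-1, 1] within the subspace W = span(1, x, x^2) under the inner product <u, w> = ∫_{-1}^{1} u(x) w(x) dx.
g(x) = -x^2 - 24*x/5 - 3

The best approximation g ∈ W is the orthogonal projection of f onto W. Writing g = a_0 + a_1 x + a_2 x^2, the coefficients solve the normal equations G · a = b where
  G_{ij} = <φ_i, φ_j> and b_i = <f, φ_i>, with φ_0 = 1, φ_1 = x, φ_2 = x^2.
G =
  [2, 0, 2/3]
  [0, 2/3, 0]
  [2/3, 0, 2/5],
b = (-20/3, -16/5, -12/5).
Solving gives a_0 = -3, a_1 = -24/5, a_2 = -1, so
  g(x) = -x^2 - 24*x/5 - 3.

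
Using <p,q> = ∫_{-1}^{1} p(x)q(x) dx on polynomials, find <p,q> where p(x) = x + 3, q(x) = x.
<p,q> = 2/3

Expand the product: p(x)·q(x) = x^2 + 3*x.
∫_{-1}^{1} of each monomial x^k gives [2/(k+1) if k even, 0 if k odd]. Integrating term-by-term (or equivalently evaluating the antiderivative F(x) = x^3/3 + 3*x^2/2 at the endpoints):
  F(1) − F(−1) = 11/6 − (7/6) = 2/3.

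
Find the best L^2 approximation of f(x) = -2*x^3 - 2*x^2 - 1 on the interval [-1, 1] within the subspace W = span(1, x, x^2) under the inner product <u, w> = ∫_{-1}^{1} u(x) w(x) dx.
g(x) = -2*x^2 - 6*x/5 - 1

The best approximation g ∈ W is the orthogonal projection of f onto W. Writing g = a_0 + a_1 x + a_2 x^2, the coefficients solve the normal equations G · a = b where
  G_{ij} = <φ_i, φ_j> and b_i = <f, φ_i>, with φ_0 = 1, φ_1 = x, φ_2 = x^2.
G =
  [2, 0, 2/3]
  [0, 2/3, 0]
  [2/3, 0, 2/5],
b = (-10/3, -4/5, -22/15).
Solving gives a_0 = -1, a_1 = -6/5, a_2 = -2, so
  g(x) = -2*x^2 - 6*x/5 - 1.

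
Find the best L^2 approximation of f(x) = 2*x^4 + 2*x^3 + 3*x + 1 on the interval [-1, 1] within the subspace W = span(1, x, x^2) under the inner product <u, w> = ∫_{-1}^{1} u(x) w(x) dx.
g(x) = 12*x^2/7 + 21*x/5 + 29/35

The best approximation g ∈ W is the orthogonal projection of f onto W. Writing g = a_0 + a_1 x + a_2 x^2, the coefficients solve the normal equations G · a = b where
  G_{ij} = <φ_i, φ_j> and b_i = <f, φ_i>, with φ_0 = 1, φ_1 = x, φ_2 = x^2.
G =
  [2, 0, 2/3]
  [0, 2/3, 0]
  [2/3, 0, 2/5],
b = (14/5, 14/5, 26/21).
Solving gives a_0 = 29/35, a_1 = 21/5, a_2 = 12/7, so
  g(x) = 12*x^2/7 + 21*x/5 + 29/35.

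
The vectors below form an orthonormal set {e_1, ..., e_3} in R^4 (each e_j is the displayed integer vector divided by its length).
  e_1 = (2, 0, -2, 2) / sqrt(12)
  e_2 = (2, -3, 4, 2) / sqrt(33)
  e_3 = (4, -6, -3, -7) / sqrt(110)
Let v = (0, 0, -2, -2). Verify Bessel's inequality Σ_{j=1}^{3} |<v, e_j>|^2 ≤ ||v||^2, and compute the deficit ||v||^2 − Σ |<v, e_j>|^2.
Σ |<v, e_j>|^2 = 8; ||v||^2 = 8; deficit = 0

Write each e_j = u_j / sqrt(<u_j, u_j>) where u_j is the displayed integer vector. Then <v, e_j> = <v, u_j> / sqrt(<u_j, u_j>), so |<v, e_j>|^2 = <v, u_j>^2 / <u_j, u_j>.
Coefficients: <v, e_1> = 0/sqrt(12), <v, e_2> = -12/sqrt(33), <v, e_3> = 20/sqrt(110).
Square and sum: Σ |<v, e_j>|^2 = 8.
Compute ||v||^2 = v·v = 8.
Deficit = 8 − 8 = 0 ≥ 0, confirming Bessel's inequality. (The deficit equals ||v − Σ <v,e_j> e_j||^2, the squared distance from v to span{e_j}.)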